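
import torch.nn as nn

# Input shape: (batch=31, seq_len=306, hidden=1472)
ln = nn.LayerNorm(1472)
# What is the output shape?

Input shape: (31, 306, 1472)
Output shape: (31, 306, 1472)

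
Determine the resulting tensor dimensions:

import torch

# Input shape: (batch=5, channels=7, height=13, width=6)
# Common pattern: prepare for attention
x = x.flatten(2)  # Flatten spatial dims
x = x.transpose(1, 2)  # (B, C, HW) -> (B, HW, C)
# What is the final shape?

Input shape: (5, 7, 13, 6)
  -> after flatten(2): (5, 7, 78)
Output shape: (5, 78, 7)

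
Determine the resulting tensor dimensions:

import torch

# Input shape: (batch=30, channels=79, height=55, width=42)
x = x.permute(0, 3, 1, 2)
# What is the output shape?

Input shape: (30, 79, 55, 42)
Output shape: (30, 42, 79, 55)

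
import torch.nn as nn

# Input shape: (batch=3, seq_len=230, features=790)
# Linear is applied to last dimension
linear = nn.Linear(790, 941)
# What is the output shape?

Input shape: (3, 230, 790)
Output shape: (3, 230, 941)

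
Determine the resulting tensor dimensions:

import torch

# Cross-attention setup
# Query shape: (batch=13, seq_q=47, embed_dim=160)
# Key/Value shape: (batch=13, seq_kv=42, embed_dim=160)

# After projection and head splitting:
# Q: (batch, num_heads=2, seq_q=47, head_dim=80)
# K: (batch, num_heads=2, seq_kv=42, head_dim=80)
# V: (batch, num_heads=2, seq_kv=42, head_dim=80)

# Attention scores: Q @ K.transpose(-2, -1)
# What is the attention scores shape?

Input shape: (13, 47, 160)
Output shape: (13, 2, 47, 42)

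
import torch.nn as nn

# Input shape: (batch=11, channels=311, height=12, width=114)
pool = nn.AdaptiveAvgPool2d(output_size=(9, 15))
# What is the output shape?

Input shape: (11, 311, 12, 114)
Output shape: (11, 311, 9, 15)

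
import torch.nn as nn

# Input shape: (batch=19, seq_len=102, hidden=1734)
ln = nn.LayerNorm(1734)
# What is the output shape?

Input shape: (19, 102, 1734)
Output shape: (19, 102, 1734)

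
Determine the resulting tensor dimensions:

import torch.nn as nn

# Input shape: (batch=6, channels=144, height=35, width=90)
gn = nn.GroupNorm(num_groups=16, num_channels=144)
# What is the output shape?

Input shape: (6, 144, 35, 90)
Output shape: (6, 144, 35, 90)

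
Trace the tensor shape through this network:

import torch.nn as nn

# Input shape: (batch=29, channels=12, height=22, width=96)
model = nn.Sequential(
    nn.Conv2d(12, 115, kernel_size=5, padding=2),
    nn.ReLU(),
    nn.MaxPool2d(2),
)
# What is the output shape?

Input shape: (29, 12, 22, 96)
  -> after Conv2d: (29, 115, 22, 96)
  -> after ReLU: (29, 115, 22, 96)
Output shape: (29, 115, 11, 48)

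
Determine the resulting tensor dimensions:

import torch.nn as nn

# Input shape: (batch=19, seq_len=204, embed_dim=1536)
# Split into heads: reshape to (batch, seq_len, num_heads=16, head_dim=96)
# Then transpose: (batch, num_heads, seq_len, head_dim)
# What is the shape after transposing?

Input shape: (19, 204, 1536)
  -> after reshape: (19, 204, 16, 96)
Output shape: (19, 16, 204, 96)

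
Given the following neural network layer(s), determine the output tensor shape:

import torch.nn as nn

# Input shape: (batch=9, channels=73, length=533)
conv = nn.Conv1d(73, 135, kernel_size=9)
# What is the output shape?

Input shape: (9, 73, 533)
Output shape: (9, 135, 525)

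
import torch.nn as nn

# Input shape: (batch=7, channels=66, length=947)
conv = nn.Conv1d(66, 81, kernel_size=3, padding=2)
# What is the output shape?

Input shape: (7, 66, 947)
Output shape: (7, 81, 949)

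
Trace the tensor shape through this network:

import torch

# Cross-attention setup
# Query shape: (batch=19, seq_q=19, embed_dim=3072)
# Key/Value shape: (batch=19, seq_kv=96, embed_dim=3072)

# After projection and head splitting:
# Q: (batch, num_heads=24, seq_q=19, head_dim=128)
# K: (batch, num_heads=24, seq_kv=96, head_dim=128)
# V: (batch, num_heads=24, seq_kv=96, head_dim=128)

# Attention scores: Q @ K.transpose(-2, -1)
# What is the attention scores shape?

Input shape: (19, 19, 3072)
Output shape: (19, 24, 19, 96)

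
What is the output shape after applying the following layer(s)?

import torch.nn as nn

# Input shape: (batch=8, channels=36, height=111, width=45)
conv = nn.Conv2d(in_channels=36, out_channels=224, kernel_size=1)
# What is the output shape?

Input shape: (8, 36, 111, 45)
Output shape: (8, 224, 111, 45)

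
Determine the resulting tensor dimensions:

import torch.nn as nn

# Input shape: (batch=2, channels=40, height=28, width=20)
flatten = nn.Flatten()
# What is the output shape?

Input shape: (2, 40, 28, 20)
Output shape: (2, 22400)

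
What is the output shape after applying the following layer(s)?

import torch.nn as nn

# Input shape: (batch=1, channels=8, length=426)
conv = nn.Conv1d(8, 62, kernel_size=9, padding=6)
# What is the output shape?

Input shape: (1, 8, 426)
Output shape: (1, 62, 430)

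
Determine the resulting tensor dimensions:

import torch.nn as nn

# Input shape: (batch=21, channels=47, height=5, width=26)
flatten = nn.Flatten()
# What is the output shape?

Input shape: (21, 47, 5, 26)
Output shape: (21, 6110)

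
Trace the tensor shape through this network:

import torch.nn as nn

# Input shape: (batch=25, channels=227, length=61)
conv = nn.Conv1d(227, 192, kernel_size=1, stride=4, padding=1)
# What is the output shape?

Input shape: (25, 227, 61)
Output shape: (25, 192, 16)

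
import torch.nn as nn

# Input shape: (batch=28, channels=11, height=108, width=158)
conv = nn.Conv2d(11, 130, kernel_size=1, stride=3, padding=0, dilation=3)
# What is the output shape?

Input shape: (28, 11, 108, 158)
Output shape: (28, 130, 36, 53)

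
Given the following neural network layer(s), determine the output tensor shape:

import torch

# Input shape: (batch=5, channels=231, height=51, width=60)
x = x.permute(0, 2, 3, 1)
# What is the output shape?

Input shape: (5, 231, 51, 60)
Output shape: (5, 51, 60, 231)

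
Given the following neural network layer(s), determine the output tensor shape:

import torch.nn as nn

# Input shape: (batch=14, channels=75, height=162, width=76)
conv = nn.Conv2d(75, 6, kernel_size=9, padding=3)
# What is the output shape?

Input shape: (14, 75, 162, 76)
Output shape: (14, 6, 160, 74)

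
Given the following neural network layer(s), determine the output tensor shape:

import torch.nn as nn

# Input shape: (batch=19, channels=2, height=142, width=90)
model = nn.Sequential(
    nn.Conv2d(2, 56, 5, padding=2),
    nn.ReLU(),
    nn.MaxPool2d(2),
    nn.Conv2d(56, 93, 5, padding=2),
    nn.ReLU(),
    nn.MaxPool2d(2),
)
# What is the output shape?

Input shape: (19, 2, 142, 90)
  -> after first Conv2d: (19, 56, 142, 90)
  -> after first MaxPool2d: (19, 56, 71, 45)
  -> after second Conv2d: (19, 93, 71, 45)
Output shape: (19, 93, 35, 22)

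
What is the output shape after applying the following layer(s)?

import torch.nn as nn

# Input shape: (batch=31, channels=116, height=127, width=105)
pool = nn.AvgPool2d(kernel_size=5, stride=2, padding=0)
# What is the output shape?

Input shape: (31, 116, 127, 105)
Output shape: (31, 116, 62, 51)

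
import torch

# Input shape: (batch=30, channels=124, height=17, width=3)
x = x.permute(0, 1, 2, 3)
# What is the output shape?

Input shape: (30, 124, 17, 3)
Output shape: (30, 124, 17, 3)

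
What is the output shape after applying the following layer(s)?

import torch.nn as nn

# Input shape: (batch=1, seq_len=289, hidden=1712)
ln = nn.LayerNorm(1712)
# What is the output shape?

Input shape: (1, 289, 1712)
Output shape: (1, 289, 1712)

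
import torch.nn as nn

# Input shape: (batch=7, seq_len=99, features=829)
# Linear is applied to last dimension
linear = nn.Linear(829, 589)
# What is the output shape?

Input shape: (7, 99, 829)
Output shape: (7, 99, 589)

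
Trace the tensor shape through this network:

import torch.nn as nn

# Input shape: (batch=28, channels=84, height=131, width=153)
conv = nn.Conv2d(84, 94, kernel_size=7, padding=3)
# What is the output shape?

Input shape: (28, 84, 131, 153)
Output shape: (28, 94, 131, 153)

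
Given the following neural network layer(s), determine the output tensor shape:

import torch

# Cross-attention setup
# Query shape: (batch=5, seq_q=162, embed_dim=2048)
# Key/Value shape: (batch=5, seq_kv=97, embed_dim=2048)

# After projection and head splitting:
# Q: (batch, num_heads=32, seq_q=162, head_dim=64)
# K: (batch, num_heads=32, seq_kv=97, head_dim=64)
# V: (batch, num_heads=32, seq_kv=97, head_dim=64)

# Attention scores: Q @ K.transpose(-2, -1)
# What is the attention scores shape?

Input shape: (5, 162, 2048)
Output shape: (5, 32, 162, 97)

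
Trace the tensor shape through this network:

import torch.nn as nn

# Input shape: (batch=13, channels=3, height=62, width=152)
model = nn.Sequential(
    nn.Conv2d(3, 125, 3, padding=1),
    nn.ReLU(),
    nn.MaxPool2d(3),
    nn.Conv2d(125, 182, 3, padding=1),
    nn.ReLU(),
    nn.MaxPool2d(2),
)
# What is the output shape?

Input shape: (13, 3, 62, 152)
  -> after first Conv2d: (13, 125, 62, 152)
  -> after first MaxPool2d: (13, 125, 20, 50)
  -> after second Conv2d: (13, 182, 20, 50)
Output shape: (13, 182, 10, 25)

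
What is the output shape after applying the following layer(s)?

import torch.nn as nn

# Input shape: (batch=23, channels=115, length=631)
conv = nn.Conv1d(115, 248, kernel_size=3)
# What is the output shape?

Input shape: (23, 115, 631)
Output shape: (23, 248, 629)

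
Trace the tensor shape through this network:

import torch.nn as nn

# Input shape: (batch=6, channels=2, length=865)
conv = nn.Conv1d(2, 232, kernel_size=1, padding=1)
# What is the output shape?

Input shape: (6, 2, 865)
Output shape: (6, 232, 867)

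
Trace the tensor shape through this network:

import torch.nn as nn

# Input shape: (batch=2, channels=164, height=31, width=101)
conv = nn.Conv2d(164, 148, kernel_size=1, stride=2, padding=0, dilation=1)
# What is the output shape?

Input shape: (2, 164, 31, 101)
Output shape: (2, 148, 16, 51)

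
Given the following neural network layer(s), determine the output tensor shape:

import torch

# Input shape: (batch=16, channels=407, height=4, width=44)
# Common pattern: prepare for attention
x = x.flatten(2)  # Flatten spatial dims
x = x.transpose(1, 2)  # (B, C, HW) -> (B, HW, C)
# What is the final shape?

Input shape: (16, 407, 4, 44)
  -> after flatten(2): (16, 407, 176)
Output shape: (16, 176, 407)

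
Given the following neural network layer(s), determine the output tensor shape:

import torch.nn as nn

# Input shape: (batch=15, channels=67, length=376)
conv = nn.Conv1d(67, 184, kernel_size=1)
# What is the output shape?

Input shape: (15, 67, 376)
Output shape: (15, 184, 376)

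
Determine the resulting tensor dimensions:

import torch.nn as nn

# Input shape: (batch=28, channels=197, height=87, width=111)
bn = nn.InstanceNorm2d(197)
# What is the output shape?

Input shape: (28, 197, 87, 111)
Output shape: (28, 197, 87, 111)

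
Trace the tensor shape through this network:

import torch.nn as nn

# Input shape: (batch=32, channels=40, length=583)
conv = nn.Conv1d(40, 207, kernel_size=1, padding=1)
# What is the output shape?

Input shape: (32, 40, 583)
Output shape: (32, 207, 585)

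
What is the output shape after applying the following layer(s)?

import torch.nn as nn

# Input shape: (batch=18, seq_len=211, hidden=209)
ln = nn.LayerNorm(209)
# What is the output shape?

Input shape: (18, 211, 209)
Output shape: (18, 211, 209)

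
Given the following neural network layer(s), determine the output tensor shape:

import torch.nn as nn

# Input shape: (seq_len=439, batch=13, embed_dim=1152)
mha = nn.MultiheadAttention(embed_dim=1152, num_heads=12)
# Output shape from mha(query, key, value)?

Input shape: (439, 13, 1152)
Output shape: (439, 13, 1152)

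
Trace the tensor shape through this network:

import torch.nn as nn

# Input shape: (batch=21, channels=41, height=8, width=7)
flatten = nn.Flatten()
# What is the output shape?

Input shape: (21, 41, 8, 7)
Output shape: (21, 2296)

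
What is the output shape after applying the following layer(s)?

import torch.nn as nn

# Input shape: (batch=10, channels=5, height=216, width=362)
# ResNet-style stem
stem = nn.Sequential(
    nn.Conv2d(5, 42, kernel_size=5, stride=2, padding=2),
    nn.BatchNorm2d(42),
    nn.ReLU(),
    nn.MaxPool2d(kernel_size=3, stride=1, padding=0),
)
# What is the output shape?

Input shape: (10, 5, 216, 362)
  -> after Conv2d 5x5 stride=2: (10, 42, 108, 181)
Output shape: (10, 42, 106, 179)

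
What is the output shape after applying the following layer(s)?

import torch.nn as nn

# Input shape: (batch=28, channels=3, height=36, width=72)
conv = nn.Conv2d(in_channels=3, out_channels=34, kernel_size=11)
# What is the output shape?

Input shape: (28, 3, 36, 72)
Output shape: (28, 34, 26, 62)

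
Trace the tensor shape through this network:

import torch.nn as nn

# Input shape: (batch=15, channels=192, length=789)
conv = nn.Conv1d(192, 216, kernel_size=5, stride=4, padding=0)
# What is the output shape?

Input shape: (15, 192, 789)
Output shape: (15, 216, 197)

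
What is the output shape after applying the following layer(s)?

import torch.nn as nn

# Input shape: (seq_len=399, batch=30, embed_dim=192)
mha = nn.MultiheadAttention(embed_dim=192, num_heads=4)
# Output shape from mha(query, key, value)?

Input shape: (399, 30, 192)
Output shape: (399, 30, 192)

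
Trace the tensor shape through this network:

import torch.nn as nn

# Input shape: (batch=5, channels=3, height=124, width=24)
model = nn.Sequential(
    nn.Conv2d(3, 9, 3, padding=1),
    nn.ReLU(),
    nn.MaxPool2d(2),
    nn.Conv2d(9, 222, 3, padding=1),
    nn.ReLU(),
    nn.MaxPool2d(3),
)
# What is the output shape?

Input shape: (5, 3, 124, 24)
  -> after first Conv2d: (5, 9, 124, 24)
  -> after first MaxPool2d: (5, 9, 62, 12)
  -> after second Conv2d: (5, 222, 62, 12)
Output shape: (5, 222, 20, 4)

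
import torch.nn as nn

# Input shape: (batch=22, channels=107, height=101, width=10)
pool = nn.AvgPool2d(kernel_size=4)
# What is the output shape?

Input shape: (22, 107, 101, 10)
Output shape: (22, 107, 25, 2)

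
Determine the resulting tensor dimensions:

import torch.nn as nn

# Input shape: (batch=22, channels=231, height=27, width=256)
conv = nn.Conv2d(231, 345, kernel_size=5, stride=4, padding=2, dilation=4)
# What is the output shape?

Input shape: (22, 231, 27, 256)
Output shape: (22, 345, 4, 61)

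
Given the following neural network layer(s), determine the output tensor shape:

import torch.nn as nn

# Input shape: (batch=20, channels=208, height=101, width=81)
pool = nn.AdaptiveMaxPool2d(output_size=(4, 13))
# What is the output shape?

Input shape: (20, 208, 101, 81)
Output shape: (20, 208, 4, 13)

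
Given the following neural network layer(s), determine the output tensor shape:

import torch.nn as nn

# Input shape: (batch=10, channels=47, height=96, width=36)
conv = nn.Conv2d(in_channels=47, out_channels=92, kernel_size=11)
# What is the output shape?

Input shape: (10, 47, 96, 36)
Output shape: (10, 92, 86, 26)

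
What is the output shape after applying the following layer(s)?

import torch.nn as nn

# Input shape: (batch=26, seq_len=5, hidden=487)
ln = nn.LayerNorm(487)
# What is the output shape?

Input shape: (26, 5, 487)
Output shape: (26, 5, 487)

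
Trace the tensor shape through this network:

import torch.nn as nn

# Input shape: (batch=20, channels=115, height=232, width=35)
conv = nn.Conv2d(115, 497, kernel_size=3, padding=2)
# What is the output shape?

Input shape: (20, 115, 232, 35)
Output shape: (20, 497, 234, 37)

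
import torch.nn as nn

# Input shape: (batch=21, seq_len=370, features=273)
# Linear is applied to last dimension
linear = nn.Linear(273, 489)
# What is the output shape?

Input shape: (21, 370, 273)
Output shape: (21, 370, 489)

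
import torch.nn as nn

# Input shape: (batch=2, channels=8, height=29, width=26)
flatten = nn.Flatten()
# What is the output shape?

Input shape: (2, 8, 29, 26)
Output shape: (2, 6032)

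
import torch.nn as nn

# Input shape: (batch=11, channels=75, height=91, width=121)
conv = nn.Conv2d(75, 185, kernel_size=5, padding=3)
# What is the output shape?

Input shape: (11, 75, 91, 121)
Output shape: (11, 185, 93, 123)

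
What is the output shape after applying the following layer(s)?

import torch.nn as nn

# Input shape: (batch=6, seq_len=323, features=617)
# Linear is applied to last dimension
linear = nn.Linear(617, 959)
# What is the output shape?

Input shape: (6, 323, 617)
Output shape: (6, 323, 959)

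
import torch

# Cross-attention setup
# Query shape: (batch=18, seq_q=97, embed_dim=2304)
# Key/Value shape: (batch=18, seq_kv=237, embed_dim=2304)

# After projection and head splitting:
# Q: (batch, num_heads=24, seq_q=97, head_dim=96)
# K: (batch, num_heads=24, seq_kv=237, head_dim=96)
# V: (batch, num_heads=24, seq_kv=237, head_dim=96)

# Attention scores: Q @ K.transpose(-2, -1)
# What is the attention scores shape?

Input shape: (18, 97, 2304)
Output shape: (18, 24, 97, 237)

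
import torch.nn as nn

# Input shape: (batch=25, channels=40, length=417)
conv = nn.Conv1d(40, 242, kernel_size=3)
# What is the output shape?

Input shape: (25, 40, 417)
Output shape: (25, 242, 415)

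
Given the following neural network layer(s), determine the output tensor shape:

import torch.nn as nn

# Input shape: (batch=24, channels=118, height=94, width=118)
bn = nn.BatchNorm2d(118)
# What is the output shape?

Input shape: (24, 118, 94, 118)
Output shape: (24, 118, 94, 118)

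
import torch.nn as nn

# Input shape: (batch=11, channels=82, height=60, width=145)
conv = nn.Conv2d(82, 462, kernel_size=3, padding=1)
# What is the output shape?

Input shape: (11, 82, 60, 145)
Output shape: (11, 462, 60, 145)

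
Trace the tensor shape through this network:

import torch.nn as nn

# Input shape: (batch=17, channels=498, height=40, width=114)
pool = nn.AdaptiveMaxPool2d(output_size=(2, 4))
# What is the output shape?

Input shape: (17, 498, 40, 114)
Output shape: (17, 498, 2, 4)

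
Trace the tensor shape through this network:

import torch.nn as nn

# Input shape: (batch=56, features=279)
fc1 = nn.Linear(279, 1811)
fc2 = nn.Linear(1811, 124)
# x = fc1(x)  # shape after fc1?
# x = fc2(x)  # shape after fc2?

Input shape: (56, 279)
  -> after fc1: (56, 1811)
Output shape: (56, 124)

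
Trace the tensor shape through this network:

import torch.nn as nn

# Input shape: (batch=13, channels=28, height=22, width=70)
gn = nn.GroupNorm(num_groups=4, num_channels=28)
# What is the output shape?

Input shape: (13, 28, 22, 70)
Output shape: (13, 28, 22, 70)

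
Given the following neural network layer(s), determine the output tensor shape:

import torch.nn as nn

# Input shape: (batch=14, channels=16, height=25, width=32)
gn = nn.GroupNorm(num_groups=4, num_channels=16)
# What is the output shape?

Input shape: (14, 16, 25, 32)
Output shape: (14, 16, 25, 32)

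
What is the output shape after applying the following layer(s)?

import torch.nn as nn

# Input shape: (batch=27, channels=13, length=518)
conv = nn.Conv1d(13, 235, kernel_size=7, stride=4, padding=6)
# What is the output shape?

Input shape: (27, 13, 518)
Output shape: (27, 235, 131)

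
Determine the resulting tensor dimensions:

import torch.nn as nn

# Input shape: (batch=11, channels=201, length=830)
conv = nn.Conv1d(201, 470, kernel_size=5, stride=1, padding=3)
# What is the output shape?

Input shape: (11, 201, 830)
Output shape: (11, 470, 832)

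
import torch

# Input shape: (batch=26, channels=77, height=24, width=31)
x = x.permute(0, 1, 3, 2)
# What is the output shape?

Input shape: (26, 77, 24, 31)
Output shape: (26, 77, 31, 24)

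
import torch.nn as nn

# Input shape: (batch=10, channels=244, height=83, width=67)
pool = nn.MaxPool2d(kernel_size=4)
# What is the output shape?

Input shape: (10, 244, 83, 67)
Output shape: (10, 244, 20, 16)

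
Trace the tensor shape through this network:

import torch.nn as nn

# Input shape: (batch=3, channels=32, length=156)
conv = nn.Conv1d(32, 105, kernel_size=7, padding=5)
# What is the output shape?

Input shape: (3, 32, 156)
Output shape: (3, 105, 160)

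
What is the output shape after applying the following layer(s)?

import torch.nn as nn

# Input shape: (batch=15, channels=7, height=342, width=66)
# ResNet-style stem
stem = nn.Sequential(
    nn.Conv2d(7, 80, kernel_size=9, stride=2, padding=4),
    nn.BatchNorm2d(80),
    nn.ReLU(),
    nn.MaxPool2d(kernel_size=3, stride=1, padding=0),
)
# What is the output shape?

Input shape: (15, 7, 342, 66)
  -> after Conv2d 9x9 stride=2: (15, 80, 171, 33)
Output shape: (15, 80, 169, 31)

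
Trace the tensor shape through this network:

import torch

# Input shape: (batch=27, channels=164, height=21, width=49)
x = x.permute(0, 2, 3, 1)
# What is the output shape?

Input shape: (27, 164, 21, 49)
Output shape: (27, 21, 49, 164)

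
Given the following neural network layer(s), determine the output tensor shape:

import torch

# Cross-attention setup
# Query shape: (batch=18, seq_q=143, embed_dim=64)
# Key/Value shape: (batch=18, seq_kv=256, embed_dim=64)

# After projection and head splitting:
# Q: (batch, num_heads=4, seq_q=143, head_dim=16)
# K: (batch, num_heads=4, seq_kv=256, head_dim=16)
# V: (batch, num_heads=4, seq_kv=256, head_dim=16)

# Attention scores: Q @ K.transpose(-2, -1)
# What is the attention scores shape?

Input shape: (18, 143, 64)
Output shape: (18, 4, 143, 256)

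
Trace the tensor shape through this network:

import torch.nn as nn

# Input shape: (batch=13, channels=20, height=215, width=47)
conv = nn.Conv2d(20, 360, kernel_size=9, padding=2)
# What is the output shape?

Input shape: (13, 20, 215, 47)
Output shape: (13, 360, 211, 43)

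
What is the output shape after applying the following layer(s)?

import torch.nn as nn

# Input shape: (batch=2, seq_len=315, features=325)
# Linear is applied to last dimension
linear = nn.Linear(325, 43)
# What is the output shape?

Input shape: (2, 315, 325)
Output shape: (2, 315, 43)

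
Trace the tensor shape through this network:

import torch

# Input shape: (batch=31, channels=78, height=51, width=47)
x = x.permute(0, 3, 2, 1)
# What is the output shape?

Input shape: (31, 78, 51, 47)
Output shape: (31, 47, 51, 78)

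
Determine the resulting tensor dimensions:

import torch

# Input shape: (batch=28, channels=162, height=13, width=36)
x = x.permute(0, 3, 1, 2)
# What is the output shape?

Input shape: (28, 162, 13, 36)
Output shape: (28, 36, 162, 13)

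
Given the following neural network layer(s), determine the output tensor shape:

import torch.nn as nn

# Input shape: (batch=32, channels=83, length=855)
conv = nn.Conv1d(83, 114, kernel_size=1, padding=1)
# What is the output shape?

Input shape: (32, 83, 855)
Output shape: (32, 114, 857)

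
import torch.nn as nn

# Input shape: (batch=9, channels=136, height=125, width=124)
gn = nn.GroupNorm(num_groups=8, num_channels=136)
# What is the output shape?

Input shape: (9, 136, 125, 124)
Output shape: (9, 136, 125, 124)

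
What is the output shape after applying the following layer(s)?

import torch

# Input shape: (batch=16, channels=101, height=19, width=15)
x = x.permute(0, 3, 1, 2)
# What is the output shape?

Input shape: (16, 101, 19, 15)
Output shape: (16, 15, 101, 19)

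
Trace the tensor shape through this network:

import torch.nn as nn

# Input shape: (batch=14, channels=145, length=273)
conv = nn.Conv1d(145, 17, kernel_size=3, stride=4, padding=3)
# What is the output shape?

Input shape: (14, 145, 273)
Output shape: (14, 17, 70)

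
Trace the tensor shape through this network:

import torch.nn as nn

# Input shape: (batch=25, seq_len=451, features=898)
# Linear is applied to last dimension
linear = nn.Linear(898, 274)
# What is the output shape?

Input shape: (25, 451, 898)
Output shape: (25, 451, 274)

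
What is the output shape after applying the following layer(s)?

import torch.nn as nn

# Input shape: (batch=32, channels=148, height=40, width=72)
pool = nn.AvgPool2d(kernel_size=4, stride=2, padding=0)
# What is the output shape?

Input shape: (32, 148, 40, 72)
Output shape: (32, 148, 19, 35)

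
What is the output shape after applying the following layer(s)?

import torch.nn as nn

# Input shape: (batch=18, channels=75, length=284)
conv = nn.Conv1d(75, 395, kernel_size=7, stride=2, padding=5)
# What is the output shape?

Input shape: (18, 75, 284)
Output shape: (18, 395, 144)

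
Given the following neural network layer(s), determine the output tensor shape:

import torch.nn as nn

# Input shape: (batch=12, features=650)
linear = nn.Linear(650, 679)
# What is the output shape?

Input shape: (12, 650)
Output shape: (12, 679)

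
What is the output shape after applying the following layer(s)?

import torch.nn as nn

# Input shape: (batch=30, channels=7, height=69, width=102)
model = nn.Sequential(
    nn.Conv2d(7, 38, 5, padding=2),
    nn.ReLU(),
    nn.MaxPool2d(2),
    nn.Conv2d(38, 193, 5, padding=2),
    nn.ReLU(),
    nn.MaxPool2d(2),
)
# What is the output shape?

Input shape: (30, 7, 69, 102)
  -> after first Conv2d: (30, 38, 69, 102)
  -> after first MaxPool2d: (30, 38, 34, 51)
  -> after second Conv2d: (30, 193, 34, 51)
Output shape: (30, 193, 17, 25)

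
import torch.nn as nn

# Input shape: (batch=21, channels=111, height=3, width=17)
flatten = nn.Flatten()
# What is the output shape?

Input shape: (21, 111, 3, 17)
Output shape: (21, 5661)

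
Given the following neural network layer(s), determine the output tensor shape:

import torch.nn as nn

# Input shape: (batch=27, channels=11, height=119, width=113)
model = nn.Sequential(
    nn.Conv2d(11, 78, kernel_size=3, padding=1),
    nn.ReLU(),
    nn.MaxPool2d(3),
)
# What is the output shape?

Input shape: (27, 11, 119, 113)
  -> after Conv2d: (27, 78, 119, 113)
  -> after ReLU: (27, 78, 119, 113)
Output shape: (27, 78, 39, 37)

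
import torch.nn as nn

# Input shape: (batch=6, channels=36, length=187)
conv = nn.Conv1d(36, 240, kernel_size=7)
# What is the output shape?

Input shape: (6, 36, 187)
Output shape: (6, 240, 181)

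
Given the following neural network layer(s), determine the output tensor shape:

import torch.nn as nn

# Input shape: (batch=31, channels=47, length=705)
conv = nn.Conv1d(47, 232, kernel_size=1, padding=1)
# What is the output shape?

Input shape: (31, 47, 705)
Output shape: (31, 232, 707)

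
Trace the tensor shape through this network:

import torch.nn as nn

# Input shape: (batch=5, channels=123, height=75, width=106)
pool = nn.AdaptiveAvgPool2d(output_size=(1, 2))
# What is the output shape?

Input shape: (5, 123, 75, 106)
Output shape: (5, 123, 1, 2)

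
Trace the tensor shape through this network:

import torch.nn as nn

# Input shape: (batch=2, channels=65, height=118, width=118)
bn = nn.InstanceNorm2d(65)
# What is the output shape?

Input shape: (2, 65, 118, 118)
Output shape: (2, 65, 118, 118)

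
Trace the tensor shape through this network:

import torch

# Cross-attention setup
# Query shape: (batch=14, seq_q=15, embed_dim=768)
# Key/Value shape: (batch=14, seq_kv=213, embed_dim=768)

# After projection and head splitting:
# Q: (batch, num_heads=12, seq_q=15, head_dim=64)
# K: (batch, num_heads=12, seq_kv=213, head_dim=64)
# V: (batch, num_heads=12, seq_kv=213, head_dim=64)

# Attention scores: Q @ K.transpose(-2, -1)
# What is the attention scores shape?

Input shape: (14, 15, 768)
Output shape: (14, 12, 15, 213)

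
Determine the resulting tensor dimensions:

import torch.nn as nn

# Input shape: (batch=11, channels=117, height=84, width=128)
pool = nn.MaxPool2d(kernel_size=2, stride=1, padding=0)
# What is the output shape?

Input shape: (11, 117, 84, 128)
Output shape: (11, 117, 83, 127)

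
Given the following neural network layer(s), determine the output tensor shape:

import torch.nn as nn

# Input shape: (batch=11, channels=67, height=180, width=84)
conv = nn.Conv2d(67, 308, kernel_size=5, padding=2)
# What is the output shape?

Input shape: (11, 67, 180, 84)
Output shape: (11, 308, 180, 84)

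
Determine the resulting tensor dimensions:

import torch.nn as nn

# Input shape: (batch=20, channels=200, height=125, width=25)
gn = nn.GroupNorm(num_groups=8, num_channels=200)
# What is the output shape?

Input shape: (20, 200, 125, 25)
Output shape: (20, 200, 125, 25)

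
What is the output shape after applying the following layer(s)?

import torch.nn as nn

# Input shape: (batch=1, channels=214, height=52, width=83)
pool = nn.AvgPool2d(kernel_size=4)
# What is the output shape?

Input shape: (1, 214, 52, 83)
Output shape: (1, 214, 13, 20)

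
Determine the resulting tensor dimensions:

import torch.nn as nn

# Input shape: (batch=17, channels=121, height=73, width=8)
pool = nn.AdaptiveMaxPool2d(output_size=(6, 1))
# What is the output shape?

Input shape: (17, 121, 73, 8)
Output shape: (17, 121, 6, 1)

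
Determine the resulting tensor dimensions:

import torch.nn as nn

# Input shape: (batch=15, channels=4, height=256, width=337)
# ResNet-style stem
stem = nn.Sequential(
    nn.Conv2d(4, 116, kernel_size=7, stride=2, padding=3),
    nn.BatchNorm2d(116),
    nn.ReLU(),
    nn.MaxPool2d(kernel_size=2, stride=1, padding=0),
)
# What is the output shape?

Input shape: (15, 4, 256, 337)
  -> after Conv2d 7x7 stride=2: (15, 116, 128, 169)
Output shape: (15, 116, 127, 168)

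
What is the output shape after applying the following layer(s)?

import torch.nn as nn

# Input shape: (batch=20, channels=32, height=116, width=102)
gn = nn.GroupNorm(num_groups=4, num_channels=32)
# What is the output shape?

Input shape: (20, 32, 116, 102)
Output shape: (20, 32, 116, 102)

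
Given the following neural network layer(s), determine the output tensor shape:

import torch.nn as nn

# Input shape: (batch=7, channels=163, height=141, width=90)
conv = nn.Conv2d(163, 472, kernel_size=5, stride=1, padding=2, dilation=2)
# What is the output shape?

Input shape: (7, 163, 141, 90)
Output shape: (7, 472, 137, 86)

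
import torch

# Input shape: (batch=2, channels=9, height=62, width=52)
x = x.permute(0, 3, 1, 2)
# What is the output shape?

Input shape: (2, 9, 62, 52)
Output shape: (2, 52, 9, 62)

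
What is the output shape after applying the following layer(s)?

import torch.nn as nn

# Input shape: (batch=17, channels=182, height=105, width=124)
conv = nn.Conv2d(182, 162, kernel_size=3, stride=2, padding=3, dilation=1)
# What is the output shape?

Input shape: (17, 182, 105, 124)
Output shape: (17, 162, 55, 64)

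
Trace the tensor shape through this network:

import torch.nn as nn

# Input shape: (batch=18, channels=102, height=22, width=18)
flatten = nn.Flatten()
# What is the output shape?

Input shape: (18, 102, 22, 18)
Output shape: (18, 40392)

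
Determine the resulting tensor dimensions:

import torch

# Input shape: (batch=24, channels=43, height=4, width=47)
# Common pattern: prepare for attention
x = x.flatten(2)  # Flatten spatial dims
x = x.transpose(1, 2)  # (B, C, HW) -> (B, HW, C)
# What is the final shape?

Input shape: (24, 43, 4, 47)
  -> after flatten(2): (24, 43, 188)
Output shape: (24, 188, 43)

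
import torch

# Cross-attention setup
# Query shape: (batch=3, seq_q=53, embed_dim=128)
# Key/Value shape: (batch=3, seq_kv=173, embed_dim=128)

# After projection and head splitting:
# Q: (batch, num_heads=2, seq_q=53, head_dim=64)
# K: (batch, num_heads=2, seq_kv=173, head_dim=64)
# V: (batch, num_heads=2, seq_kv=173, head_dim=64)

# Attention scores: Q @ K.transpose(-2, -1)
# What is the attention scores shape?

Input shape: (3, 53, 128)
Output shape: (3, 2, 53, 173)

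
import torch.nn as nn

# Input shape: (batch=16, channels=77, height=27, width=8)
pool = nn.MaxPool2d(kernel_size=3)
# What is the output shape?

Input shape: (16, 77, 27, 8)
Output shape: (16, 77, 9, 2)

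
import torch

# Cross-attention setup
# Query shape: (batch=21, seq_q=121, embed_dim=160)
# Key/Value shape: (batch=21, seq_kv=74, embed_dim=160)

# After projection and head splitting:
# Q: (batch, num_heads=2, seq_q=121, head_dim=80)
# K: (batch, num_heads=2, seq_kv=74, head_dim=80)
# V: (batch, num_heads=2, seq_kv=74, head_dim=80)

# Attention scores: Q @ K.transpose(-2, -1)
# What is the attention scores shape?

Input shape: (21, 121, 160)
Output shape: (21, 2, 121, 74)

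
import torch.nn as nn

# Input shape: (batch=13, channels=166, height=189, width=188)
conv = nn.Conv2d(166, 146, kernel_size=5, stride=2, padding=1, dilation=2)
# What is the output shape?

Input shape: (13, 166, 189, 188)
Output shape: (13, 146, 92, 91)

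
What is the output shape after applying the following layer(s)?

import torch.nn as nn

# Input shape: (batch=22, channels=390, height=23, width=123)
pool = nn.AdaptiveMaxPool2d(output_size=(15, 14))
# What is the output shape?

Input shape: (22, 390, 23, 123)
Output shape: (22, 390, 15, 14)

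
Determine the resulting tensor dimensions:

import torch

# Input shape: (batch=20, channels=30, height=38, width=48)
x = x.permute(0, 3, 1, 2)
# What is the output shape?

Input shape: (20, 30, 38, 48)
Output shape: (20, 48, 30, 38)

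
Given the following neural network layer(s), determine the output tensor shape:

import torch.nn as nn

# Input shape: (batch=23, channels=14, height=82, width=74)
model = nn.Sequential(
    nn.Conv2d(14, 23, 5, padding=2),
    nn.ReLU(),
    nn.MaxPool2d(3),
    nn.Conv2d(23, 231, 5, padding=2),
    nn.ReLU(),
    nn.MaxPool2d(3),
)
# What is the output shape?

Input shape: (23, 14, 82, 74)
  -> after first Conv2d: (23, 23, 82, 74)
  -> after first MaxPool2d: (23, 23, 27, 24)
  -> after second Conv2d: (23, 231, 27, 24)
Output shape: (23, 231, 9, 8)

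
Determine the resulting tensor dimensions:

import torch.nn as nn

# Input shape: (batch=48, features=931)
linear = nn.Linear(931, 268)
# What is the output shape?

Input shape: (48, 931)
Output shape: (48, 268)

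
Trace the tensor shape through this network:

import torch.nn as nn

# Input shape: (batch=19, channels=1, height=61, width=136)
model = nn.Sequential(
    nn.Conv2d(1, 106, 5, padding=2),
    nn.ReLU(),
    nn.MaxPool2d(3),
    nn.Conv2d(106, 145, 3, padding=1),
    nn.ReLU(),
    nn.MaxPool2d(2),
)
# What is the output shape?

Input shape: (19, 1, 61, 136)
  -> after first Conv2d: (19, 106, 61, 136)
  -> after first MaxPool2d: (19, 106, 20, 45)
  -> after second Conv2d: (19, 145, 20, 45)
Output shape: (19, 145, 10, 22)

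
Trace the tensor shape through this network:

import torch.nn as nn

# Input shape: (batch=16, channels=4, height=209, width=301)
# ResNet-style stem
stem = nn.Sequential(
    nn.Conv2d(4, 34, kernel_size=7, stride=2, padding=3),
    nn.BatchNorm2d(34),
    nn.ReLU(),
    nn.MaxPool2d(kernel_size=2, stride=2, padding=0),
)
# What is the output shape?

Input shape: (16, 4, 209, 301)
  -> after Conv2d 7x7 stride=2: (16, 34, 105, 151)
Output shape: (16, 34, 52, 75)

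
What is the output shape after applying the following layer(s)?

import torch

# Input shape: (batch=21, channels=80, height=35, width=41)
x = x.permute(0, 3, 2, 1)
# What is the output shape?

Input shape: (21, 80, 35, 41)
Output shape: (21, 41, 35, 80)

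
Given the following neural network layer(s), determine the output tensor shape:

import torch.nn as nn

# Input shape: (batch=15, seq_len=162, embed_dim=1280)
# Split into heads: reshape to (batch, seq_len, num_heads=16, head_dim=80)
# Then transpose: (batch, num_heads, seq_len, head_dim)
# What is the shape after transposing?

Input shape: (15, 162, 1280)
  -> after reshape: (15, 162, 16, 80)
Output shape: (15, 16, 162, 80)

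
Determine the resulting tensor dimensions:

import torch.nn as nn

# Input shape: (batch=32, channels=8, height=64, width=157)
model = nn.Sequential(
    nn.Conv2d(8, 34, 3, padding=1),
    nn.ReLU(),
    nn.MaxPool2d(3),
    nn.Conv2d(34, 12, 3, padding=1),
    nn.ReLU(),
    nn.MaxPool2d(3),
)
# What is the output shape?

Input shape: (32, 8, 64, 157)
  -> after first Conv2d: (32, 34, 64, 157)
  -> after first MaxPool2d: (32, 34, 21, 52)
  -> after second Conv2d: (32, 12, 21, 52)
Output shape: (32, 12, 7, 17)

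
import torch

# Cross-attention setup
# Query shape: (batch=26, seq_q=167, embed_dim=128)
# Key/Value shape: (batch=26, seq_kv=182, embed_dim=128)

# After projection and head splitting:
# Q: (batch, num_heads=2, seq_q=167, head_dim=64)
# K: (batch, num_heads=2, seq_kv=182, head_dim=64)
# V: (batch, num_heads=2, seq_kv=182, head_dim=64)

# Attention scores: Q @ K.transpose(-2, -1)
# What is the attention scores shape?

Input shape: (26, 167, 128)
Output shape: (26, 2, 167, 182)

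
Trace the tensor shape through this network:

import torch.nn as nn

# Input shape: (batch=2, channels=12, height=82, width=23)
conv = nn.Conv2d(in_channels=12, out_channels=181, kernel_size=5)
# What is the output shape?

Input shape: (2, 12, 82, 23)
Output shape: (2, 181, 78, 19)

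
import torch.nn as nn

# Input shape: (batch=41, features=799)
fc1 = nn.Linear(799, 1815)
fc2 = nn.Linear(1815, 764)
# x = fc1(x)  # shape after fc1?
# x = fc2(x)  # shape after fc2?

Input shape: (41, 799)
  -> after fc1: (41, 1815)
Output shape: (41, 764)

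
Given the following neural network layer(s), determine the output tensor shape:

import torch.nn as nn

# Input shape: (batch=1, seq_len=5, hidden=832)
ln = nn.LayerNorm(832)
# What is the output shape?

Input shape: (1, 5, 832)
Output shape: (1, 5, 832)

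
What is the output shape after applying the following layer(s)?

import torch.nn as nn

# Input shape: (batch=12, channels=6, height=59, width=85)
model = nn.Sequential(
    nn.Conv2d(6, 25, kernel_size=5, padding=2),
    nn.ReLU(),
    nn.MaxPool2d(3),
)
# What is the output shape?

Input shape: (12, 6, 59, 85)
  -> after Conv2d: (12, 25, 59, 85)
  -> after ReLU: (12, 25, 59, 85)
Output shape: (12, 25, 19, 28)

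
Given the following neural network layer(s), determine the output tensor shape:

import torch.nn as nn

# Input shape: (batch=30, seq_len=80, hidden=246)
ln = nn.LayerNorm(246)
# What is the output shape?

Input shape: (30, 80, 246)
Output shape: (30, 80, 246)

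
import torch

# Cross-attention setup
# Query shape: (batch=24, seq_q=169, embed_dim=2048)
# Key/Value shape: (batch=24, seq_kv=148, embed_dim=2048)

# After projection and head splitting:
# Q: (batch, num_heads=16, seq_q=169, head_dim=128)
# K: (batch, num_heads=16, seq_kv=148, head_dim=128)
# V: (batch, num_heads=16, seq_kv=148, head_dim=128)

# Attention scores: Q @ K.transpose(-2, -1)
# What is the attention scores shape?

Input shape: (24, 169, 2048)
Output shape: (24, 16, 169, 148)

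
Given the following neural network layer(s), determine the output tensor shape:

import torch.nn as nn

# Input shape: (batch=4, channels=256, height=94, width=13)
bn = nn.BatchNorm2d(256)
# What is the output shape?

Input shape: (4, 256, 94, 13)
Output shape: (4, 256, 94, 13)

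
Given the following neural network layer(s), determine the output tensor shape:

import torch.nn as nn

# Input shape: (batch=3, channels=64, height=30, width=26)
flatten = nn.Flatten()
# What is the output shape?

Input shape: (3, 64, 30, 26)
Output shape: (3, 49920)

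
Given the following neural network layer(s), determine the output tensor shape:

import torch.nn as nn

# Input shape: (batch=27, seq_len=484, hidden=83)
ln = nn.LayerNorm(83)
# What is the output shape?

Input shape: (27, 484, 83)
Output shape: (27, 484, 83)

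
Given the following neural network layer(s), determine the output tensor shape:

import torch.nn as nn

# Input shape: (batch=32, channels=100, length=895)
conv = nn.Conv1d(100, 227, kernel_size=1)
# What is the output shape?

Input shape: (32, 100, 895)
Output shape: (32, 227, 895)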